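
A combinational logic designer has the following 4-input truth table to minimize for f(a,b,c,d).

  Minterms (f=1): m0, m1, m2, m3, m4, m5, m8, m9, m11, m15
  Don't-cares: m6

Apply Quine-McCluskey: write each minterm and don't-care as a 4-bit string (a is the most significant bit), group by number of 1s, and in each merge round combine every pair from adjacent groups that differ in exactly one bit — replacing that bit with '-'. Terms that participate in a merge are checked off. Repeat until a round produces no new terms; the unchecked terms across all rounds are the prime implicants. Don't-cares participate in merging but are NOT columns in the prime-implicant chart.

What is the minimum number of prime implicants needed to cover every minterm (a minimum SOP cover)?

4

[col 0] 0000*, 0001*, 0010*, 0011*, 0100*, 0101*, 0110*, 1000*, 1001*, 1011*, 1111*
[col 1] -000*, -001*, -011*, 0-00*, 0-01*, 0-10*, 00-0*, 00-1*, 000-*, 001-*, 01-0*, 010-*, 1-11, 10-1*, 100-*
[col 2] -0-1, -00-, 0--0, 0-0-, 00--
Prime implicants: -0-1, -00-, 0--0, 0-0-, 00--, 1-11
PI chart (minterm → PIs covering it):
  0 | -00-,0--0,0-0-,00--
  1 | -0-1,-00-,0-0-,00--
  2 | 0--0,00--
  3 | -0-1,00--
  4 | 0--0,0-0-
  5 | 0-0-  (sole → essential)
  8 | -00-  (sole → essential)
  9 | -0-1,-00-
  11 | -0-1,1-11
  15 | 1-11  (sole → essential)
Essential prime implicants: -00-, 0-0-, 1-11
Petrick residual → 00--
Minimum SOP uses 4 PIs: b'c' + a'c' + a'b' + acd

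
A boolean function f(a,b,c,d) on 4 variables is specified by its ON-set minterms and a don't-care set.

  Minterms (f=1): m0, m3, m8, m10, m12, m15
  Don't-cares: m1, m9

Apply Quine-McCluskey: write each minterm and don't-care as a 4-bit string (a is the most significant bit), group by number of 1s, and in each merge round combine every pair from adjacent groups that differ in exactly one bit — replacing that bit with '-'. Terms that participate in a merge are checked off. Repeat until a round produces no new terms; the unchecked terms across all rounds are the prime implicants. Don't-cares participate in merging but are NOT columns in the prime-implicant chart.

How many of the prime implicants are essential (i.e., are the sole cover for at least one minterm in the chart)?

Round 0: 0000✓ 0001✓ 0011✓ 1000✓ 1001✓ 1010✓ 1100✓ 1111
Round 1: -000✓ -001✓ 00-1 000-✓ 1-00 10-0 100-✓
Round 2: -00-
PIs = {-00-, 00-1, 1-00, 10-0, 1111}
Coverage chart:
  m0: -00- ←essential
  m3: 00-1 ←essential
  m8: -00-,1-00,10-0
  m10: 10-0 ←essential
  m12: 1-00 ←essential
  m15: 1111 ←essential
Essential: -00-, 00-1, 1-00, 10-0, 1111

5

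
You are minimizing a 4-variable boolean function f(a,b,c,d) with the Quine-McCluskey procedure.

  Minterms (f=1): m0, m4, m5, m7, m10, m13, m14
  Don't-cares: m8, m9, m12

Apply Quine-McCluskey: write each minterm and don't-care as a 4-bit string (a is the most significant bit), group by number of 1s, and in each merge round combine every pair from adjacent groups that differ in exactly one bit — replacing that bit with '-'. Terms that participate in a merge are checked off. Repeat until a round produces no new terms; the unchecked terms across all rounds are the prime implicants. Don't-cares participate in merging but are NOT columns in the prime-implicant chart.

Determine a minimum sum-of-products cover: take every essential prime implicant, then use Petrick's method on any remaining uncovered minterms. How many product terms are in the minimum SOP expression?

4

size-2^0 implicants → 0000(✓)  0100(✓)  0101(✓)  0111(✓)  1000(✓)  1001(✓)  1010(✓)  1100(✓)  1101(✓)  1110(✓)
size-2^1 implicants → -000(✓)  -100(✓)  -101(✓)  0-00(✓)  01-1  010-(✓)  1-00(✓)  1-01(✓)  1-10(✓)  10-0(✓)  100-(✓)  11-0(✓)  110-(✓)
size-2^2 implicants → --00  -10-  1--0  1-0-
Unchecked terms (primes): --00, -10-, 01-1, 1--0, 1-0-
Minterm coverage:
  m0 ⊆ --00 [E]
  m4 ⊆ --00,-10-
  m5 ⊆ -10-,01-1
  m7 ⊆ 01-1 [E]
  m10 ⊆ 1--0 [E]
  m13 ⊆ -10-,1-0-
  m14 ⊆ 1--0 [E]
E = {--00, 01-1, 1--0}
Petrick residual → -10-
Cover = c'd' + bc' + a'bd + ad'  |cover|=4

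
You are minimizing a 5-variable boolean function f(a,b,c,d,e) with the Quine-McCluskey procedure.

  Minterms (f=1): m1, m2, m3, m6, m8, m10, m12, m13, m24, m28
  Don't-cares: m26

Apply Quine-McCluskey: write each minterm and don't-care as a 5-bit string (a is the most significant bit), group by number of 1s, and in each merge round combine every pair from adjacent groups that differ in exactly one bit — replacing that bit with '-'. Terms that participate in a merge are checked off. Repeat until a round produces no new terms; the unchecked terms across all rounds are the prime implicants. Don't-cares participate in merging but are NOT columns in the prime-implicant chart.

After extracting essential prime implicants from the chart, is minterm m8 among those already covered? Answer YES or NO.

[col 0] 00001*, 00010*, 00011*, 00110*, 01000*, 01010*, 01100*, 01101*, 11000*, 11010*, 11100*
[col 1] -1000*, -1010*, -1100*, 0-010, 00-10, 000-1, 0001-, 01-00*, 010-0*, 0110-, 11-00*, 110-0*
[col 2] -1-00, -10-0
Prime implicants: -1-00, -10-0, 0-010, 00-10, 000-1, 0001-, 0110-
PI chart (minterm → PIs covering it):
  1 | 000-1  (sole → essential)
  2 | 0-010,00-10,0001-
  3 | 000-1,0001-
  6 | 00-10  (sole → essential)
  8 | -1-00,-10-0
  10 | -10-0,0-010
  12 | -1-00,0110-
  13 | 0110-  (sole → essential)
  24 | -1-00,-10-0
  28 | -1-00  (sole → essential)
Essential prime implicants: -1-00, 00-10, 000-1, 0110-

YES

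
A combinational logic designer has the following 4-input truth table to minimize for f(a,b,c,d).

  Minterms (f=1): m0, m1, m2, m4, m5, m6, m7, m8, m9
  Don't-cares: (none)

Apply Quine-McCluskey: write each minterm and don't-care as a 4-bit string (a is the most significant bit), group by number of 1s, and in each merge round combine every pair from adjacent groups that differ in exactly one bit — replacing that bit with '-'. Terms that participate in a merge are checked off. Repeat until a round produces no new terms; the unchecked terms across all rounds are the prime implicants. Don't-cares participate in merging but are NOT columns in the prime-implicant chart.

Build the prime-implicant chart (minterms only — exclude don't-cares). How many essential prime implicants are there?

3

Round 0: 0000✓ 0001✓ 0010✓ 0100✓ 0101✓ 0110✓ 0111✓ 1000✓ 1001✓
Round 1: -000✓ -001✓ 0-00✓ 0-01✓ 0-10✓ 00-0✓ 000-✓ 01-0✓ 01-1✓ 010-✓ 011-✓ 100-✓
Round 2: -00- 0--0 0-0- 01--
PIs = {-00-, 0--0, 0-0-, 01--}
Coverage chart:
  m0: -00-,0--0,0-0-
  m1: -00-,0-0-
  m2: 0--0 ←essential
  m4: 0--0,0-0-,01--
  m5: 0-0-,01--
  m6: 0--0,01--
  m7: 01-- ←essential
  m8: -00- ←essential
  m9: -00- ←essential
Essential: -00-, 0--0, 01--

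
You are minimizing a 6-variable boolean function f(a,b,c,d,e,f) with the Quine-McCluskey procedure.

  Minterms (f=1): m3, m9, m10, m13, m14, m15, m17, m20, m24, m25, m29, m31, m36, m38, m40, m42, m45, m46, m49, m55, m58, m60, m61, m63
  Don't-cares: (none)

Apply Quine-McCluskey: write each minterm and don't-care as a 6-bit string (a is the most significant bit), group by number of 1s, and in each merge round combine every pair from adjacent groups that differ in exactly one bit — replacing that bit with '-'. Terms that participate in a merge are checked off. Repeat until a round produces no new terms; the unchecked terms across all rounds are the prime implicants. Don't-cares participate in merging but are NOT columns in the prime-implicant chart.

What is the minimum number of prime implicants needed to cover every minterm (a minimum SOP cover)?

13

size-2^0 implicants → 000011  001001(✓)  001010(✓)  001101(✓)  001110(✓)  001111(✓)  010001(✓)  010100  011000(✓)  011001(✓)  011101(✓)  011111(✓)  100100(✓)  100110(✓)  101000(✓)  101010(✓)  101101(✓)  101110(✓)  110001(✓)  110111(✓)  111010(✓)  111100(✓)  111101(✓)  111111(✓)
size-2^1 implicants → -01010(✓)  -01101(✓)  -01110(✓)  -10001  -11101(✓)  -11111(✓)  0-1001(✓)  0-1101(✓)  0-1111(✓)  001-01(✓)  001-10(✓)  0011-1(✓)  00111-  01-001  011-01(✓)  01100-  0111-1(✓)  1-1010  1-1101(✓)  10-110  1001-0  101-10(✓)  1010-0  11-111  1111-1(✓)  11110-
size-2^2 implicants → --1101  -01-10  -111-1  0-1-01  0-11-1
Unchecked terms (primes): --1101, -01-10, -10001, -111-1, 0-1-01, 0-11-1, 000011, 00111-, 01-001, 010100, 01100-, 1-1010, 10-110, 1001-0, 1010-0, 11-111, 11110-
Minterm coverage:
  m3 ⊆ 000011 [E]
  m9 ⊆ 0-1-01 [E]
  m10 ⊆ -01-10 [E]
  m13 ⊆ --1101,0-1-01,0-11-1
  m14 ⊆ -01-10,00111-
  m15 ⊆ 0-11-1,00111-
  m17 ⊆ -10001,01-001
  m20 ⊆ 010100 [E]
  m24 ⊆ 01100- [E]
  m25 ⊆ 0-1-01,01-001,01100-
  m29 ⊆ --1101,-111-1,0-1-01,0-11-1
  m31 ⊆ -111-1,0-11-1
  m36 ⊆ 1001-0 [E]
  m38 ⊆ 10-110,1001-0
  m40 ⊆ 1010-0 [E]
  m42 ⊆ -01-10,1-1010,1010-0
  m45 ⊆ --1101 [E]
  m46 ⊆ -01-10,10-110
  m49 ⊆ -10001 [E]
  m55 ⊆ 11-111 [E]
  m58 ⊆ 1-1010 [E]
  m60 ⊆ 11110- [E]
  m61 ⊆ --1101,-111-1,11110-
  m63 ⊆ -111-1,11-111
E = {--1101, -01-10, -10001, 0-1-01, 000011, 010100, 01100-, 1-1010, 1001-0, 1010-0, 11-111, 11110-}
Petrick residual → 0-11-1
Cover = cde'f + b'cef' + bc'd'e'f + a'ce'f + a'cdf + a'b'c'd'ef + a'bc'de'f' + a'bcd'e' + acd'ef' + ab'c'df' + ab'cd'f' + abdef + abcde'  |cover|=13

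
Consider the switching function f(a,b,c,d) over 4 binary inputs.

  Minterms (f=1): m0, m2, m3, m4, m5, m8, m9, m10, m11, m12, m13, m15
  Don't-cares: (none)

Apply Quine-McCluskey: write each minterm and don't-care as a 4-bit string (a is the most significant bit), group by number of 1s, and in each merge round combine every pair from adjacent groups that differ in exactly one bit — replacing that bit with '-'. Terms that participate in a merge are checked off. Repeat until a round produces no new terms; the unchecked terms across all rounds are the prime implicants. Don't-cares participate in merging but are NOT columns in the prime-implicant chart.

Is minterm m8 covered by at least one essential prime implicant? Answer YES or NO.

[col 0] 0000*, 0010*, 0011*, 0100*, 0101*, 1000*, 1001*, 1010*, 1011*, 1100*, 1101*, 1111*
[col 1] -000*, -010*, -011*, -100*, -101*, 0-00*, 00-0*, 001-*, 010-*, 1-00*, 1-01*, 1-11*, 10-0*, 10-1*, 100-*, 101-*, 11-1*, 110-*
[col 2] --00, -0-0, -01-, -10-, 1--1, 1-0-, 10--
Prime implicants: --00, -0-0, -01-, -10-, 1--1, 1-0-, 10--
PI chart (minterm → PIs covering it):
  0 | --00,-0-0
  2 | -0-0,-01-
  3 | -01-  (sole → essential)
  4 | --00,-10-
  5 | -10-  (sole → essential)
  8 | --00,-0-0,1-0-,10--
  9 | 1--1,1-0-,10--
  10 | -0-0,-01-,10--
  11 | -01-,1--1,10--
  12 | --00,-10-,1-0-
  13 | -10-,1--1,1-0-
  15 | 1--1  (sole → essential)
Essential prime implicants: -01-, -10-, 1--1

NO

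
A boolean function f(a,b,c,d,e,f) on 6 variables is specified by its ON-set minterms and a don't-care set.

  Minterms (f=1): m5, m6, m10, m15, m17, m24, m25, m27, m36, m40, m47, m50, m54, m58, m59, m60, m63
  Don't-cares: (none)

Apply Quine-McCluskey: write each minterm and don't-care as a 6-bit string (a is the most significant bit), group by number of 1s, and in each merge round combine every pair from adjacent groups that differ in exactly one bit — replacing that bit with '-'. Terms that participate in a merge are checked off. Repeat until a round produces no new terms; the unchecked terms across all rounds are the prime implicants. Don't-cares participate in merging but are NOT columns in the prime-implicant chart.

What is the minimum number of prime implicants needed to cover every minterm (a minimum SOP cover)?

13

[col 0] 000101, 000110, 001010, 001111*, 010001*, 011000*, 011001*, 011011*, 100100, 101000, 101111*, 110010*, 110110*, 111010*, 111011*, 111100, 111111*
[col 1] -01111, -11011, 01-001, 0110-1, 01100-, 1-1111, 11-010, 110-10, 111-11, 11101-
Prime implicants: -01111, -11011, 000101, 000110, 001010, 01-001, 0110-1, 01100-, 1-1111, 100100, 101000, 11-010, 110-10, 111-11, 11101-, 111100
PI chart (minterm → PIs covering it):
  5 | 000101  (sole → essential)
  6 | 000110  (sole → essential)
  10 | 001010  (sole → essential)
  15 | -01111  (sole → essential)
  17 | 01-001  (sole → essential)
  24 | 01100-  (sole → essential)
  25 | 01-001,0110-1,01100-
  27 | -11011,0110-1
  36 | 100100  (sole → essential)
  40 | 101000  (sole → essential)
  47 | -01111,1-1111
  50 | 11-010,110-10
  54 | 110-10  (sole → essential)
  58 | 11-010,11101-
  59 | -11011,111-11,11101-
  60 | 111100  (sole → essential)
  63 | 1-1111,111-11
Essential prime implicants: -01111, 000101, 000110, 001010, 01-001, 01100-, 100100, 101000, 110-10, 111100
Petrick residual → -11011, 1-1111, 11-010
Minimum SOP uses 13 PIs: b'cdef + bcd'ef + a'b'c'de'f + a'b'c'def' + a'b'cd'ef' + a'bd'e'f + a'bcd'e' + acdef + ab'c'de'f' + ab'cd'e'f' + abd'ef' + abc'ef' + abcde'f'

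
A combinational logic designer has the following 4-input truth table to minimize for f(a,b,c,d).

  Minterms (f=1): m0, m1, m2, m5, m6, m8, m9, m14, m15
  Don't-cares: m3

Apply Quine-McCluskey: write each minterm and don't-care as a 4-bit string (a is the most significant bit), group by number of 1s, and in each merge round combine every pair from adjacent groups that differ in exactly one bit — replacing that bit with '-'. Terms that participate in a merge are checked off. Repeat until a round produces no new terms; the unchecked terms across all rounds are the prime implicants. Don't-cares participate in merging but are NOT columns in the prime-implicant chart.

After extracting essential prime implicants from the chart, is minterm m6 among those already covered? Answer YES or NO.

[col 0] 0000*, 0001*, 0010*, 0011*, 0101*, 0110*, 1000*, 1001*, 1110*, 1111*
[col 1] -000*, -001*, -110, 0-01, 0-10, 00-0*, 00-1*, 000-*, 001-*, 100-*, 111-
[col 2] -00-, 00--
Prime implicants: -00-, -110, 0-01, 0-10, 00--, 111-
PI chart (minterm → PIs covering it):
  0 | -00-,00--
  1 | -00-,0-01,00--
  2 | 0-10,00--
  5 | 0-01  (sole → essential)
  6 | -110,0-10
  8 | -00-  (sole → essential)
  9 | -00-  (sole → essential)
  14 | -110,111-
  15 | 111-  (sole → essential)
Essential prime implicants: -00-, 0-01, 111-

NO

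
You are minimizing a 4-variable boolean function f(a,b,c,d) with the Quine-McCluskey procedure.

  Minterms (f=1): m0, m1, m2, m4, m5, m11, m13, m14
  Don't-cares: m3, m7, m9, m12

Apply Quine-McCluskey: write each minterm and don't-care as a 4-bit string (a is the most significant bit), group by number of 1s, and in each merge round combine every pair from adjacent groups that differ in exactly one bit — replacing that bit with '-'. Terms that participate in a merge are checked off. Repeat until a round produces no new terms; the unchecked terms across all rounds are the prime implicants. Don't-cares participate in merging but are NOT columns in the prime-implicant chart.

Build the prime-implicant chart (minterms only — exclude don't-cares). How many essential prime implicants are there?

Round 0: 0000✓ 0001✓ 0010✓ 0011✓ 0100✓ 0101✓ 0111✓ 1001✓ 1011✓ 1100✓ 1101✓ 1110✓
Round 1: -001✓ -011✓ -100✓ -101✓ 0-00✓ 0-01✓ 0-11✓ 00-0✓ 00-1✓ 000-✓ 001-✓ 01-1✓ 010-✓ 1-01✓ 10-1✓ 11-0 110-✓
Round 2: --01 -0-1 -10- 0--1 0-0- 00--
PIs = {--01, -0-1, -10-, 0--1, 0-0-, 00--, 11-0}
Coverage chart:
  m0: 0-0-,00--
  m1: --01,-0-1,0--1,0-0-,00--
  m2: 00-- ←essential
  m4: -10-,0-0-
  m5: --01,-10-,0--1,0-0-
  m11: -0-1 ←essential
  m13: --01,-10-
  m14: 11-0 ←essential
Essential: -0-1, 00--, 11-0

3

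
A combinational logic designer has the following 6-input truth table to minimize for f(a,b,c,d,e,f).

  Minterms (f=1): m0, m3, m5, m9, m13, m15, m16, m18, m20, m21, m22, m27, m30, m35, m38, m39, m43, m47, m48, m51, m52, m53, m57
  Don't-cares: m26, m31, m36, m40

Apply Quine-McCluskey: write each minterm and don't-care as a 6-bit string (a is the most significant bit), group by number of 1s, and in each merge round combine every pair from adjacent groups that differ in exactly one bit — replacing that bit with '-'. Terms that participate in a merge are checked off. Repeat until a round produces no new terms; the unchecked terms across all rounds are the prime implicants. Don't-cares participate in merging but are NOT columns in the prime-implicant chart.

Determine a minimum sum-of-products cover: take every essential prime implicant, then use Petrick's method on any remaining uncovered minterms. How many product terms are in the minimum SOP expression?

[col 0] 000000*, 000011*, 000101*, 001001*, 001101*, 001111*, 010000*, 010010*, 010100*, 010101*, 010110*, 011010*, 011011*, 011110*, 011111*, 100011*, 100100*, 100110*, 100111*, 101000, 101011*, 101111*, 110000*, 110011*, 110100*, 110101*, 111001
[col 1] -00011, -01111, -10000*, -10100*, -10101*, 0-0000, 0-0101, 0-1111, 00-101, 001-01, 0011-1, 01-010*, 01-110*, 010-00*, 010-10*, 0100-0*, 0101-0*, 01010-*, 011-10*, 011-11*, 01101-*, 01111-*, 1-0011, 1-0100, 10-011*, 10-111*, 100-11*, 1001-0, 10011-, 101-11*, 110-00*, 11010-*
[col 2] -10-00, -1010-, 01--10, 010--0, 011-1-, 10--11
Prime implicants: -00011, -01111, -10-00, -1010-, 0-0000, 0-0101, 0-1111, 00-101, 001-01, 0011-1, 01--10, 010--0, 011-1-, 1-0011, 1-0100, 10--11, 1001-0, 10011-, 101000, 111001
PI chart (minterm → PIs covering it):
  0 | 0-0000  (sole → essential)
  3 | -00011  (sole → essential)
  5 | 0-0101,00-101
  9 | 001-01  (sole → essential)
  13 | 00-101,001-01,0011-1
  15 | -01111,0-1111,0011-1
  16 | -10-00,0-0000,010--0
  18 | 01--10,010--0
  20 | -10-00,-1010-,010--0
  21 | -1010-,0-0101
  22 | 01--10,010--0
  27 | 011-1-  (sole → essential)
  30 | 01--10,011-1-
  35 | -00011,1-0011,10--11
  38 | 1001-0,10011-
  39 | 10--11,10011-
  43 | 10--11  (sole → essential)
  47 | -01111,10--11
  48 | -10-00  (sole → essential)
  51 | 1-0011  (sole → essential)
  52 | -10-00,-1010-,1-0100
  53 | -1010-  (sole → essential)
  57 | 111001  (sole → essential)
Essential prime implicants: -00011, -10-00, -1010-, 0-0000, 001-01, 011-1-, 1-0011, 10--11, 111001
Petrick residual → -01111, 0-0101, 01--10, 1001-0
Minimum SOP uses 13 PIs: b'c'd'ef + b'cdef + bc'e'f' + bc'de' + a'c'd'e'f' + a'c'de'f + a'b'ce'f + a'bef' + a'bce + ac'd'ef + ab'ef + ab'c'df' + abcd'e'f

13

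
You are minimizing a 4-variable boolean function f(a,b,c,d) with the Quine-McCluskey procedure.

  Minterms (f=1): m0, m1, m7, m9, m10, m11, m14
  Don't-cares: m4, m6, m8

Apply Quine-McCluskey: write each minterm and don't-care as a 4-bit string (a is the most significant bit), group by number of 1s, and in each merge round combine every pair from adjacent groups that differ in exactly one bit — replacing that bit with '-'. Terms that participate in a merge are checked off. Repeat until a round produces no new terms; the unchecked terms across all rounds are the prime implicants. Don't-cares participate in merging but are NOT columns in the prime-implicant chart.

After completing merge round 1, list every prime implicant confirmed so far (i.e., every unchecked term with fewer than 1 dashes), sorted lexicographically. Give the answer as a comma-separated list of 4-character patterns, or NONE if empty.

Round 0: 0000✓ 0001✓ 0100✓ 0110✓ 0111✓ 1000✓ 1001✓ 1010✓ 1011✓ 1110✓
Round 1: -000✓ -001✓ -110 0-00 000-✓ 01-0 011- 1-10 10-0✓ 10-1✓ 100-✓ 101-✓
Round 2: -00- 10--
PIs = {-00-, -110, 0-00, 01-0, 011-, 1-10, 10--}

NONE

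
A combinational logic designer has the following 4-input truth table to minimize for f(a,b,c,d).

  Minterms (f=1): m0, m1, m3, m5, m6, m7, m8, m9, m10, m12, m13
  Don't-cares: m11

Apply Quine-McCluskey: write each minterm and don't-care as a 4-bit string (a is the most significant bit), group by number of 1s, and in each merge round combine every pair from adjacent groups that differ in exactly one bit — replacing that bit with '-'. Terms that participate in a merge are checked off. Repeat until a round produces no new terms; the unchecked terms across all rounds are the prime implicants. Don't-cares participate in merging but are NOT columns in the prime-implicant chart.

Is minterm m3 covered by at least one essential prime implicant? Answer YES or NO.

NO

[col 0] 0000*, 0001*, 0011*, 0101*, 0110*, 0111*, 1000*, 1001*, 1010*, 1011*, 1100*, 1101*
[col 1] -000*, -001*, -011*, -101*, 0-01*, 0-11*, 00-1*, 000-*, 01-1*, 011-, 1-00*, 1-01*, 10-0*, 10-1*, 100-*, 101-*, 110-*
[col 2] --01, -0-1, -00-, 0--1, 1-0-, 10--
Prime implicants: --01, -0-1, -00-, 0--1, 011-, 1-0-, 10--
PI chart (minterm → PIs covering it):
  0 | -00-  (sole → essential)
  1 | --01,-0-1,-00-,0--1
  3 | -0-1,0--1
  5 | --01,0--1
  6 | 011-  (sole → essential)
  7 | 0--1,011-
  8 | -00-,1-0-,10--
  9 | --01,-0-1,-00-,1-0-,10--
  10 | 10--  (sole → essential)
  12 | 1-0-  (sole → essential)
  13 | --01,1-0-
Essential prime implicants: -00-, 011-, 1-0-, 10--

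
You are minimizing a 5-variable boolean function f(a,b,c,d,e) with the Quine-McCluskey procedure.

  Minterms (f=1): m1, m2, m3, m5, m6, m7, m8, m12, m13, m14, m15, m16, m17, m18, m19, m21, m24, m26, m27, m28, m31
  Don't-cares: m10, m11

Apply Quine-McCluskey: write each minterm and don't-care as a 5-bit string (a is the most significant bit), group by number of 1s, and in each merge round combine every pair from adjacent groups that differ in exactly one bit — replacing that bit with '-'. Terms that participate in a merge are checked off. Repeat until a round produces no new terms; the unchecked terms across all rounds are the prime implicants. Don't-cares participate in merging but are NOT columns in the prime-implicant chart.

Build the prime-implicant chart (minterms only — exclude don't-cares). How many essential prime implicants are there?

Round 0: 00001✓ 00010✓ 00011✓ 00101✓ 00110✓ 00111✓ 01000✓ 01010✓ 01011✓ 01100✓ 01101✓ 01110✓ 01111✓ 10000✓ 10001✓ 10010✓ 10011✓ 10101✓ 11000✓ 11010✓ 11011✓ 11100✓ 11111✓
Round 1: -0001✓ -0010✓ -0011✓ -0101✓ -1000✓ -1010✓ -1011✓ -1100✓ -1111✓ 0-010✓ 0-011✓ 0-101✓ 0-110✓ 0-111✓ 00-01✓ 00-10✓ 00-11✓ 000-1✓ 0001-✓ 001-1✓ 0011-✓ 01-00✓ 01-10✓ 01-11✓ 010-0✓ 0101-✓ 011-0✓ 011-1✓ 0110-✓ 0111-✓ 1-000✓ 1-010✓ 1-011✓ 10-01✓ 100-0✓ 100-1✓ 1000-✓ 1001-✓ 11-00✓ 11-11✓ 110-0✓ 1101-✓
Round 2: --010✓ --011✓ -0-01 -00-1 -001-✓ -1-00 -1-11 -10-0 -101-✓ 0--10✓ 0--11✓ 0-01-✓ 0-1-1 0-11-✓ 00--1 00-1-✓ 01--0 01-1-✓ 011-- 1-0-0 1-01-✓ 100--
Round 3: --01- 0--1-
PIs = {--01-, -0-01, -00-1, -1-00, -1-11, -10-0, 0--1-, 0-1-1, 00--1, 01--0, 011--, 1-0-0, 100--}
Coverage chart:
  m1: -0-01,-00-1,00--1
  m2: --01-,0--1-
  m3: --01-,-00-1,0--1-,00--1
  m5: -0-01,0-1-1,00--1
  m6: 0--1- ←essential
  m7: 0--1-,0-1-1,00--1
  m8: -1-00,-10-0,01--0
  m12: -1-00,01--0,011--
  m13: 0-1-1,011--
  m14: 0--1-,01--0,011--
  m15: -1-11,0--1-,0-1-1,011--
  m16: 1-0-0,100--
  m17: -0-01,-00-1,100--
  m18: --01-,1-0-0,100--
  m19: --01-,-00-1,100--
  m21: -0-01 ←essential
  m24: -1-00,-10-0,1-0-0
  m26: --01-,-10-0,1-0-0
  m27: --01-,-1-11
  m28: -1-00 ←essential
  m31: -1-11 ←essential
Essential: -0-01, -1-00, -1-11, 0--1-

4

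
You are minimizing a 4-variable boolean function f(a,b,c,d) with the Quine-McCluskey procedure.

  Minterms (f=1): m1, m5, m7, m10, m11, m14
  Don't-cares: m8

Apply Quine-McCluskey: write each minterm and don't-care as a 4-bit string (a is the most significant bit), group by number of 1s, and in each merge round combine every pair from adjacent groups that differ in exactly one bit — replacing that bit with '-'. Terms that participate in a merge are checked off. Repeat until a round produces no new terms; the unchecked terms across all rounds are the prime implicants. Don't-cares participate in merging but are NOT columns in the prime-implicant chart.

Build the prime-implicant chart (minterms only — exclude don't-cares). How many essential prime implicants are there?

size-2^0 implicants → 0001(✓)  0101(✓)  0111(✓)  1000(✓)  1010(✓)  1011(✓)  1110(✓)
size-2^1 implicants → 0-01  01-1  1-10  10-0  101-
Unchecked terms (primes): 0-01, 01-1, 1-10, 10-0, 101-
Minterm coverage:
  m1 ⊆ 0-01 [E]
  m5 ⊆ 0-01,01-1
  m7 ⊆ 01-1 [E]
  m10 ⊆ 1-10,10-0,101-
  m11 ⊆ 101- [E]
  m14 ⊆ 1-10 [E]
E = {0-01, 01-1, 1-10, 101-}

4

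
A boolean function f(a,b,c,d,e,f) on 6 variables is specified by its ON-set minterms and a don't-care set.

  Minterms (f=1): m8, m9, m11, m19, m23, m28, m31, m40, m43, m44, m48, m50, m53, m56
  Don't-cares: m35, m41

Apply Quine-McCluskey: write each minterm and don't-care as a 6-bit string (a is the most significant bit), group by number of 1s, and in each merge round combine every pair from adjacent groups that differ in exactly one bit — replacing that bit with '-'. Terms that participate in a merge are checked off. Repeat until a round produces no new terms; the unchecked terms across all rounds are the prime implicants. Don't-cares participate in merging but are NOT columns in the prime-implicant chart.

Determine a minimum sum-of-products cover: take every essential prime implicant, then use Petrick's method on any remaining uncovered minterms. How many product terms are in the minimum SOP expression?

Round 0: 001000✓ 001001✓ 001011✓ 010011✓ 010111✓ 011100 011111✓ 100011✓ 101000✓ 101001✓ 101011✓ 101100✓ 110000✓ 110010✓ 110101 111000✓
Round 1: -01000✓ -01001✓ -01011✓ 0010-1✓ 00100-✓ 01-111 010-11 1-1000 10-011 101-00 1010-1✓ 10100-✓ 11-000 1100-0
Round 2: -010-1 -0100-
PIs = {-010-1, -0100-, 01-111, 010-11, 011100, 1-1000, 10-011, 101-00, 11-000, 1100-0, 110101}
Coverage chart:
  m8: -0100- ←essential
  m9: -010-1,-0100-
  m11: -010-1 ←essential
  m19: 010-11 ←essential
  m23: 01-111,010-11
  m28: 011100 ←essential
  m31: 01-111 ←essential
  m40: -0100-,1-1000,101-00
  m43: -010-1,10-011
  m44: 101-00 ←essential
  m48: 11-000,1100-0
  m50: 1100-0 ←essential
  m53: 110101 ←essential
  m56: 1-1000,11-000
Essential: -010-1, -0100-, 01-111, 010-11, 011100, 101-00, 1100-0, 110101
Petrick residual → 1-1000
Min cover (9 terms): b'cd'f + b'cd'e' + a'bdef + a'bc'ef + a'bcde'f' + acd'e'f' + ab'ce'f' + abc'd'f' + abc'de'f

9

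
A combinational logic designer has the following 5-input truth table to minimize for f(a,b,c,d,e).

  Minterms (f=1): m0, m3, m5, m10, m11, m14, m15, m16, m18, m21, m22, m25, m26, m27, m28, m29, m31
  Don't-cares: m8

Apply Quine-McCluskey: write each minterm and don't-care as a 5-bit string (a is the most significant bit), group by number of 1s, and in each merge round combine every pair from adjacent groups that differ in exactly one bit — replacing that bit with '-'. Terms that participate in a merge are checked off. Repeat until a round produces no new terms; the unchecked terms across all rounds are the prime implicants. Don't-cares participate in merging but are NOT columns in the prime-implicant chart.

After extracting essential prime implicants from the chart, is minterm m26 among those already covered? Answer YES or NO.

NO

size-2^0 implicants → 00000(✓)  00011(✓)  00101(✓)  01000(✓)  01010(✓)  01011(✓)  01110(✓)  01111(✓)  10000(✓)  10010(✓)  10101(✓)  10110(✓)  11001(✓)  11010(✓)  11011(✓)  11100(✓)  11101(✓)  11111(✓)
size-2^1 implicants → -0000  -0101  -1010(✓)  -1011(✓)  -1111(✓)  0-000  0-011  01-10(✓)  01-11(✓)  010-0  0101-(✓)  0111-(✓)  1-010  1-101  10-10  100-0  11-01(✓)  11-11(✓)  110-1(✓)  1101-(✓)  111-1(✓)  1110-
size-2^2 implicants → -1-11  -101-  01-1-  11--1
Unchecked terms (primes): -0000, -0101, -1-11, -101-, 0-000, 0-011, 01-1-, 010-0, 1-010, 1-101, 10-10, 100-0, 11--1, 1110-
Minterm coverage:
  m0 ⊆ -0000,0-000
  m3 ⊆ 0-011 [E]
  m5 ⊆ -0101 [E]
  m10 ⊆ -101-,01-1-,010-0
  m11 ⊆ -1-11,-101-,0-011,01-1-
  m14 ⊆ 01-1- [E]
  m15 ⊆ -1-11,01-1-
  m16 ⊆ -0000,100-0
  m18 ⊆ 1-010,10-10,100-0
  m21 ⊆ -0101,1-101
  m22 ⊆ 10-10 [E]
  m25 ⊆ 11--1 [E]
  m26 ⊆ -101-,1-010
  m27 ⊆ -1-11,-101-,11--1
  m28 ⊆ 1110- [E]
  m29 ⊆ 1-101,11--1,1110-
  m31 ⊆ -1-11,11--1
E = {-0101, 0-011, 01-1-, 10-10, 11--1, 1110-}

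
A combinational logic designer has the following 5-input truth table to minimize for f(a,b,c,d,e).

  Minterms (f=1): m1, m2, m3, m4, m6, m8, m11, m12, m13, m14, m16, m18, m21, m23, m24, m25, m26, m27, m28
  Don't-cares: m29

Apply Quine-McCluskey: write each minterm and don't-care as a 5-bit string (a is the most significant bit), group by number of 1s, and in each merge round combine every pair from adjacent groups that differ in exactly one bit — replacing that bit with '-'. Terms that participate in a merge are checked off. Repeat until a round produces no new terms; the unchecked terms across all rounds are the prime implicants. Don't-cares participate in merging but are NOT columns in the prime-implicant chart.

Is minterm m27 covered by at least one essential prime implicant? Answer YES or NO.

NO

Round 0: 00001✓ 00010✓ 00011✓ 00100✓ 00110✓ 01000✓ 01011✓ 01100✓ 01101✓ 01110✓ 10000✓ 10010✓ 10101✓ 10111✓ 11000✓ 11001✓ 11010✓ 11011✓ 11100✓ 11101✓
Round 1: -0010 -1000✓ -1011 -1100✓ -1101✓ 0-011 0-100✓ 0-110✓ 00-10 000-1 0001- 001-0✓ 01-00✓ 011-0✓ 0110-✓ 1-000✓ 1-010✓ 1-101 100-0✓ 101-1 11-00✓ 11-01✓ 110-0✓ 110-1✓ 1100-✓ 1101-✓ 1110-✓
Round 2: -1-00 -110- 0-1-0 1-0-0 11-0- 110--
PIs = {-0010, -1-00, -1011, -110-, 0-011, 0-1-0, 00-10, 000-1, 0001-, 1-0-0, 1-101, 101-1, 11-0-, 110--}
Coverage chart:
  m1: 000-1 ←essential
  m2: -0010,00-10,0001-
  m3: 0-011,000-1,0001-
  m4: 0-1-0 ←essential
  m6: 0-1-0,00-10
  m8: -1-00 ←essential
  m11: -1011,0-011
  m12: -1-00,-110-,0-1-0
  m13: -110- ←essential
  m14: 0-1-0 ←essential
  m16: 1-0-0 ←essential
  m18: -0010,1-0-0
  m21: 1-101,101-1
  m23: 101-1 ←essential
  m24: -1-00,1-0-0,11-0-,110--
  m25: 11-0-,110--
  m26: 1-0-0,110--
  m27: -1011,110--
  m28: -1-00,-110-,11-0-
Essential: -1-00, -110-, 0-1-0, 000-1, 1-0-0, 101-1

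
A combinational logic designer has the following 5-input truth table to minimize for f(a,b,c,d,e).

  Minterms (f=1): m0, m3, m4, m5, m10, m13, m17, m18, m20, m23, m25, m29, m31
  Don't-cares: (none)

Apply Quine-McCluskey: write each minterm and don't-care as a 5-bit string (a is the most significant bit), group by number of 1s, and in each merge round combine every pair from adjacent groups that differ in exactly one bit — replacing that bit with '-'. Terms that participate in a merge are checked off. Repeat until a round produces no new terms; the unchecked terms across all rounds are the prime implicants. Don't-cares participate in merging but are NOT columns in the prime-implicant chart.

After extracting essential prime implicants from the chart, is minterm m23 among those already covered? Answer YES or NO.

[col 0] 00000*, 00011, 00100*, 00101*, 01010, 01101*, 10001*, 10010, 10100*, 10111*, 11001*, 11101*, 11111*
[col 1] -0100, -1101, 0-101, 00-00, 0010-, 1-001, 1-111, 11-01, 111-1
Prime implicants: -0100, -1101, 0-101, 00-00, 00011, 0010-, 01010, 1-001, 1-111, 10010, 11-01, 111-1
PI chart (minterm → PIs covering it):
  0 | 00-00  (sole → essential)
  3 | 00011  (sole → essential)
  4 | -0100,00-00,0010-
  5 | 0-101,0010-
  10 | 01010  (sole → essential)
  13 | -1101,0-101
  17 | 1-001  (sole → essential)
  18 | 10010  (sole → essential)
  20 | -0100  (sole → essential)
  23 | 1-111  (sole → essential)
  25 | 1-001,11-01
  29 | -1101,11-01,111-1
  31 | 1-111,111-1
Essential prime implicants: -0100, 00-00, 00011, 01010, 1-001, 1-111, 10010

YES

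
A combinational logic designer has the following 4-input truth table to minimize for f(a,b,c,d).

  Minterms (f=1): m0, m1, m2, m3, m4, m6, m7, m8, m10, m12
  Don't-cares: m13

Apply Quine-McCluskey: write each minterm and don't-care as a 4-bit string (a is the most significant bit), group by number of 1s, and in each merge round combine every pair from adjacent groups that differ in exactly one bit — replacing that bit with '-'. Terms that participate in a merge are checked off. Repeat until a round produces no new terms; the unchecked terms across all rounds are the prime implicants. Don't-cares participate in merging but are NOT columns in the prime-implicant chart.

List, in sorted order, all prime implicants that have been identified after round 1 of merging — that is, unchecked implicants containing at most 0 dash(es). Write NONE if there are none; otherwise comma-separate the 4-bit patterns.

NONE

[col 0] 0000*, 0001*, 0010*, 0011*, 0100*, 0110*, 0111*, 1000*, 1010*, 1100*, 1101*
[col 1] -000*, -010*, -100*, 0-00*, 0-10*, 0-11*, 00-0*, 00-1*, 000-*, 001-*, 01-0*, 011-*, 1-00*, 10-0*, 110-
[col 2] --00, -0-0, 0--0, 0-1-, 00--
Prime implicants: --00, -0-0, 0--0, 0-1-, 00--, 110-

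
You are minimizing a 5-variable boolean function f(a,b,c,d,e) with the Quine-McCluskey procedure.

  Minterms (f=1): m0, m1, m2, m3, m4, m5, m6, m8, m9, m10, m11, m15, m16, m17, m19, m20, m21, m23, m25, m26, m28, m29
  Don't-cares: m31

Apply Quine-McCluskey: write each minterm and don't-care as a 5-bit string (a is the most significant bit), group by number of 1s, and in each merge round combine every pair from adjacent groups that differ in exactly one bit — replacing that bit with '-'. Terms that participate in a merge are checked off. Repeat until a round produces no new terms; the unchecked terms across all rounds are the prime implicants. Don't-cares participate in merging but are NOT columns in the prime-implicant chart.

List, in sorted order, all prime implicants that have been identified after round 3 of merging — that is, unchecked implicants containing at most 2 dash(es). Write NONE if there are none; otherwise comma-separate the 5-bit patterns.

--001, -00-1, -1010, -1111, 00--0, 01-11, 1--01, 1-1-1, 1-10-, 10--1

Round 0: 00000✓ 00001✓ 00010✓ 00011✓ 00100✓ 00101✓ 00110✓ 01000✓ 01001✓ 01010✓ 01011✓ 01111✓ 10000✓ 10001✓ 10011✓ 10100✓ 10101✓ 10111✓ 11001✓ 11010✓ 11100✓ 11101✓ 11111✓
Round 1: -0000✓ -0001✓ -0011✓ -0100✓ -0101✓ -1001✓ -1010 -1111 0-000✓ 0-001✓ 0-010✓ 0-011✓ 00-00✓ 00-01✓ 00-10✓ 000-0✓ 000-1✓ 0000-✓ 0001-✓ 001-0✓ 0010-✓ 01-11 010-0✓ 010-1✓ 0100-✓ 0101-✓ 1-001✓ 1-100✓ 1-101✓ 1-111✓ 10-00✓ 10-01✓ 10-11✓ 100-1✓ 1000-✓ 101-1✓ 1010-✓ 11-01✓ 111-1✓ 1110-✓
Round 2: --001 -0-00✓ -0-01✓ -00-1 -000-✓ -010-✓ 0-0-0✓ 0-0-1✓ 0-00-✓ 0-01-✓ 00--0 00-0-✓ 000--✓ 010--✓ 1--01 1-1-1 1-10- 10--1 10-0-✓
Round 3: -0-0- 0-0--
PIs = {--001, -0-0-, -00-1, -1010, -1111, 0-0--, 00--0, 01-11, 1--01, 1-1-1, 1-10-, 10--1}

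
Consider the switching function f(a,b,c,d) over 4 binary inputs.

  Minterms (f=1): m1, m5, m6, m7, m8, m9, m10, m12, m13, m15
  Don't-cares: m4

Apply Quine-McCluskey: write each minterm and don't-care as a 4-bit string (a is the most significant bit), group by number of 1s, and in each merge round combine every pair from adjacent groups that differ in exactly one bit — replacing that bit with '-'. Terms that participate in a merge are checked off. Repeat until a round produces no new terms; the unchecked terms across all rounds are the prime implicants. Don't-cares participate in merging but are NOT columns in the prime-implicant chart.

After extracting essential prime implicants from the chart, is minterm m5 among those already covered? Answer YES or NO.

YES

size-2^0 implicants → 0001(✓)  0100(✓)  0101(✓)  0110(✓)  0111(✓)  1000(✓)  1001(✓)  1010(✓)  1100(✓)  1101(✓)  1111(✓)
size-2^1 implicants → -001(✓)  -100(✓)  -101(✓)  -111(✓)  0-01(✓)  01-0(✓)  01-1(✓)  010-(✓)  011-(✓)  1-00(✓)  1-01(✓)  10-0  100-(✓)  11-1(✓)  110-(✓)
size-2^2 implicants → --01  -1-1  -10-  01--  1-0-
Unchecked terms (primes): --01, -1-1, -10-, 01--, 1-0-, 10-0
Minterm coverage:
  m1 ⊆ --01 [E]
  m5 ⊆ --01,-1-1,-10-,01--
  m6 ⊆ 01-- [E]
  m7 ⊆ -1-1,01--
  m8 ⊆ 1-0-,10-0
  m9 ⊆ --01,1-0-
  m10 ⊆ 10-0 [E]
  m12 ⊆ -10-,1-0-
  m13 ⊆ --01,-1-1,-10-,1-0-
  m15 ⊆ -1-1 [E]
E = {--01, -1-1, 01--, 10-0}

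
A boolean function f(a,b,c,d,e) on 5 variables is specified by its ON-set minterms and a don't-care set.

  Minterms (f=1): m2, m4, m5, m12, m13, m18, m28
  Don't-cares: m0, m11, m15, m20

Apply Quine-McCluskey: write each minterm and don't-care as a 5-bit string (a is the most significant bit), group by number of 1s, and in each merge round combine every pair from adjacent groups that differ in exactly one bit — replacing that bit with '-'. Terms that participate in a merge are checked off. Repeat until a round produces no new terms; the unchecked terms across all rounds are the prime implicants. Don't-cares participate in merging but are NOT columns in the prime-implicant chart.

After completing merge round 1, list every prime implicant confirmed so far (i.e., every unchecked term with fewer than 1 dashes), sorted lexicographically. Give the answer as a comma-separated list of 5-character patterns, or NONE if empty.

[col 0] 00000*, 00010*, 00100*, 00101*, 01011*, 01100*, 01101*, 01111*, 10010*, 10100*, 11100*
[col 1] -0010, -0100*, -1100*, 0-100*, 0-101*, 00-00, 000-0, 0010-*, 01-11, 011-1, 0110-*, 1-100*
[col 2] --100, 0-10-
Prime implicants: --100, -0010, 0-10-, 00-00, 000-0, 01-11, 011-1

NONE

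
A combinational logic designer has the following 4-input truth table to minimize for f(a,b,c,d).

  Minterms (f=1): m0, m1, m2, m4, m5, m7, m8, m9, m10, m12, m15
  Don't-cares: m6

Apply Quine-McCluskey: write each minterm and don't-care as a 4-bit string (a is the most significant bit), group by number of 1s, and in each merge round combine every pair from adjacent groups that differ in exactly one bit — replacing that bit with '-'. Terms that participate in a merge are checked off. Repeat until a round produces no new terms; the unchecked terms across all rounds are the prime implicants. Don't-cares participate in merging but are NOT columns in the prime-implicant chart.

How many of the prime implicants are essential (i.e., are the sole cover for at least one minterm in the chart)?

size-2^0 implicants → 0000(✓)  0001(✓)  0010(✓)  0100(✓)  0101(✓)  0110(✓)  0111(✓)  1000(✓)  1001(✓)  1010(✓)  1100(✓)  1111(✓)
size-2^1 implicants → -000(✓)  -001(✓)  -010(✓)  -100(✓)  -111  0-00(✓)  0-01(✓)  0-10(✓)  00-0(✓)  000-(✓)  01-0(✓)  01-1(✓)  010-(✓)  011-(✓)  1-00(✓)  10-0(✓)  100-(✓)
size-2^2 implicants → --00  -0-0  -00-  0--0  0-0-  01--
Unchecked terms (primes): --00, -0-0, -00-, -111, 0--0, 0-0-, 01--
Minterm coverage:
  m0 ⊆ --00,-0-0,-00-,0--0,0-0-
  m1 ⊆ -00-,0-0-
  m2 ⊆ -0-0,0--0
  m4 ⊆ --00,0--0,0-0-,01--
  m5 ⊆ 0-0-,01--
  m7 ⊆ -111,01--
  m8 ⊆ --00,-0-0,-00-
  m9 ⊆ -00- [E]
  m10 ⊆ -0-0 [E]
  m12 ⊆ --00 [E]
  m15 ⊆ -111 [E]
E = {--00, -0-0, -00-, -111}

4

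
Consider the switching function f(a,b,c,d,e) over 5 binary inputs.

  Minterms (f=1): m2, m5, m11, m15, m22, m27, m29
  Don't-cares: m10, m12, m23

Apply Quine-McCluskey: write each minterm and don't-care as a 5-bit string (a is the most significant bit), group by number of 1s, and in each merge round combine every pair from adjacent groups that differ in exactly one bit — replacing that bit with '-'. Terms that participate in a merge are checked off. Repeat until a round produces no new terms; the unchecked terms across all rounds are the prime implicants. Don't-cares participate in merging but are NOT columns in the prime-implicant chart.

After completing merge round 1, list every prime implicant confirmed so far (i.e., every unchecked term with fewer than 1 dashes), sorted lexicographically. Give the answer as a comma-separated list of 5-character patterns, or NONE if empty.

00101, 01100, 11101

Round 0: 00010✓ 00101 01010✓ 01011✓ 01100 01111✓ 10110✓ 10111✓ 11011✓ 11101
Round 1: -1011 0-010 01-11 0101- 1011-
PIs = {-1011, 0-010, 00101, 01-11, 0101-, 01100, 1011-, 11101}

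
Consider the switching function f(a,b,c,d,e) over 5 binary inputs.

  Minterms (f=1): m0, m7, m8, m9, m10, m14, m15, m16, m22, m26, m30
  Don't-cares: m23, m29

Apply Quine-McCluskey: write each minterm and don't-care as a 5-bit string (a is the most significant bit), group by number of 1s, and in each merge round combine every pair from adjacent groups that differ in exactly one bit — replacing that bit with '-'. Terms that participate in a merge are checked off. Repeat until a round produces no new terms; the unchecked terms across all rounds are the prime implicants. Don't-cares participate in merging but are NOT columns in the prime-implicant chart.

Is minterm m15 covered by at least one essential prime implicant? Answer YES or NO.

Round 0: 00000✓ 00111✓ 01000✓ 01001✓ 01010✓ 01110✓ 01111✓ 10000✓ 10110✓ 10111✓ 11010✓ 11101 11110✓
Round 1: -0000 -0111 -1010✓ -1110✓ 0-000 0-111 01-10✓ 010-0 0100- 0111- 1-110 1011- 11-10✓
Round 2: -1-10
PIs = {-0000, -0111, -1-10, 0-000, 0-111, 010-0, 0100-, 0111-, 1-110, 1011-, 11101}
Coverage chart:
  m0: -0000,0-000
  m7: -0111,0-111
  m8: 0-000,010-0,0100-
  m9: 0100- ←essential
  m10: -1-10,010-0
  m14: -1-10,0111-
  m15: 0-111,0111-
  m16: -0000 ←essential
  m22: 1-110,1011-
  m26: -1-10 ←essential
  m30: -1-10,1-110
Essential: -0000, -1-10, 0100-

NO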